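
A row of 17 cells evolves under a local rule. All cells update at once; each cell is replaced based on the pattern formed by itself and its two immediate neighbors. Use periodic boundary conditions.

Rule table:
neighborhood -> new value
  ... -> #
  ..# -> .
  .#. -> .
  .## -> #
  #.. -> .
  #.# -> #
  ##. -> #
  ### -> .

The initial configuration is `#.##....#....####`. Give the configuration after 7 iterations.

####.##...##.#...
#..####.#.###..#.
...#..##.##.#...#
.#....######..#..
...##.#....#....#
.#.###..##...##..
..##.#..##.#.##.#

..##.#..##.#.##.#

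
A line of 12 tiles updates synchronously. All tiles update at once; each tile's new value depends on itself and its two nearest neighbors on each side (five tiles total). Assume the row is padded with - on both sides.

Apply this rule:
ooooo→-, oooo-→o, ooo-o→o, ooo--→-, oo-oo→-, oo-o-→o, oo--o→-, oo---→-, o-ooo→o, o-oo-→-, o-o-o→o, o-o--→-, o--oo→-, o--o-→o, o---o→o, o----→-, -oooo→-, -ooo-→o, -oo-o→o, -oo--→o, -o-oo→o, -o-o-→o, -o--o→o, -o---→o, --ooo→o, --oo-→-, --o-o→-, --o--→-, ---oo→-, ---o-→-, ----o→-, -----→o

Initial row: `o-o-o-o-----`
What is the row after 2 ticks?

-ooooo-o-ooo
-o--ooooooo-

-o--ooooooo-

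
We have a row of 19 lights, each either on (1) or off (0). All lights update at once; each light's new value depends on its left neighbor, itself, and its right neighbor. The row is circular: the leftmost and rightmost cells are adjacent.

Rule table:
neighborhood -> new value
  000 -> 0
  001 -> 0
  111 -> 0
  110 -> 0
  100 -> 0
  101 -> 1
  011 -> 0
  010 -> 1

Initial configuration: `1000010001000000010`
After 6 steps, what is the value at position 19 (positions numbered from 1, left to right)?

0

1000010001000000011
0000010001000000000
0000010001000000000  (fixed point — unchanged through step 6)
position 19 holds 0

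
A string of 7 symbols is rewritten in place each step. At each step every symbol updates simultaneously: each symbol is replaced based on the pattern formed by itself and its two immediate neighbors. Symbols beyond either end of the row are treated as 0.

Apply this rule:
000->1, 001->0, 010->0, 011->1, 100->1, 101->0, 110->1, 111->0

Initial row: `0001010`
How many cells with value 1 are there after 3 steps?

1100001
1111100
1000111
count of 1: 4

4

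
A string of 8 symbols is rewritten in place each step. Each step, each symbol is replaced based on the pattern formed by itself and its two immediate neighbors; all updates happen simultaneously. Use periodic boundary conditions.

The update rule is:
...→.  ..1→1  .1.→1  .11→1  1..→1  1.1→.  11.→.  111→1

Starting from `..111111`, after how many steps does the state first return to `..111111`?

1111111.
111111..
11111.11
1111..11
111.1111
11..1111
1.111111
..111111

8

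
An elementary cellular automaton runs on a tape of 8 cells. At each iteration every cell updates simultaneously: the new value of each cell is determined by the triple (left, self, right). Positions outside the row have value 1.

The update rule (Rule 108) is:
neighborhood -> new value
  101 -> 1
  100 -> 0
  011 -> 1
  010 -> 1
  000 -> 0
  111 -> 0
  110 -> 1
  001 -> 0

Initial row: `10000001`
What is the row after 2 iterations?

10000001

10000001  (fixed point — unchanged through iteration 2)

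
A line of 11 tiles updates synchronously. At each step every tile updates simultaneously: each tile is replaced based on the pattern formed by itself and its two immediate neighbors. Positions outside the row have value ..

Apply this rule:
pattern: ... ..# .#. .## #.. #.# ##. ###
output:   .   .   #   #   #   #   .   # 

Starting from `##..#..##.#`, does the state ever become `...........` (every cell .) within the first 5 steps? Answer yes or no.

no

#.#.##.#.##
#####.####.
####.####.#
###.####.##
##.####.##.
step 5 is ##.####.##., still not uniform .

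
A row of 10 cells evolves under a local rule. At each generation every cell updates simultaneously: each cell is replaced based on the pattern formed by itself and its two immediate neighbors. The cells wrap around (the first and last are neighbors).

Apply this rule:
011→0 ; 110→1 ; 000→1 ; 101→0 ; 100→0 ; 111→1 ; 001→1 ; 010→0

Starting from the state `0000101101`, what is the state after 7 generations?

1100010001

0111000100
1011011001
1001001010
0010010000
1100100111
1101001011
1100010001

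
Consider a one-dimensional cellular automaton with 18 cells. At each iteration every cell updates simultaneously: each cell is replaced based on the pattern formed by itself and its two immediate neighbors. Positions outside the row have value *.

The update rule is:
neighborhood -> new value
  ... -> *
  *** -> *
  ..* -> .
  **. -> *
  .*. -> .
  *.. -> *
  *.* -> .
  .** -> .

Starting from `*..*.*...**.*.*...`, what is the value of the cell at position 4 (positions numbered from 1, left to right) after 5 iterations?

iteration 1: **....**..*....**.
iteration 2: *****..**..***..*.
iteration 3: ******..**..***...
iteration 4: *******..**..****.
iteration 5: ********..**..***.
position 4 holds *

*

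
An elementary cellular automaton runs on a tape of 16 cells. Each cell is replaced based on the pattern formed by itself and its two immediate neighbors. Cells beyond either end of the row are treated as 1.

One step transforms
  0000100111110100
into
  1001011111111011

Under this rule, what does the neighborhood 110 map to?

1

At position 11 the neighborhood is 110; the next row has 1 there.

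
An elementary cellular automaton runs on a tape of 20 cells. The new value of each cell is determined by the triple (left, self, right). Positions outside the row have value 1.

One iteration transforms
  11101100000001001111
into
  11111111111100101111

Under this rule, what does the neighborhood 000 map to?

1

At position 7 the neighborhood is 000; the next row has 1 there.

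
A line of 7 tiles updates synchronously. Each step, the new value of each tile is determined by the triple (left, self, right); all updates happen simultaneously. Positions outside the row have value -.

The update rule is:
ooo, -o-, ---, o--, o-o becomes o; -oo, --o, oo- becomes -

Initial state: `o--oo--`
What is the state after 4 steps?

ooo--o-

step 1: oo---oo
step 2: --oo---
step 3: o---ooo
step 4: ooo--o-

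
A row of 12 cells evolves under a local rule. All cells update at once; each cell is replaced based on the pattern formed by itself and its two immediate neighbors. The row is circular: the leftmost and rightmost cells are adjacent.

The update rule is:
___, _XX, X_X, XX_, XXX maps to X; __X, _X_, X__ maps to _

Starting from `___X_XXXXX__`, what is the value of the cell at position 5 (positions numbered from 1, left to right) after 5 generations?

XX__XXXXXX_X
XX__XXXXXXXX
XX__XXXXXXXX  (fixed point — unchanged through generation 5)
position 5 holds X

X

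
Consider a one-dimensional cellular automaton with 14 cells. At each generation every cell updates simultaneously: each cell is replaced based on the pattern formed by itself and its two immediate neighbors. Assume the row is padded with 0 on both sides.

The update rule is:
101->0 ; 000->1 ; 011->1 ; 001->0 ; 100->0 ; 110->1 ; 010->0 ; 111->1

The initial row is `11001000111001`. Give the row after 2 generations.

11000010111000
11011000111011

11011000111011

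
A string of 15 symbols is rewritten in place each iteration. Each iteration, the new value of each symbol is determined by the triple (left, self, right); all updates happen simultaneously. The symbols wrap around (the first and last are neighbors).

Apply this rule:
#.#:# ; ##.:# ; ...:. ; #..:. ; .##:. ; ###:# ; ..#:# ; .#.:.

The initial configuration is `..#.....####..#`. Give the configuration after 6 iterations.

..#.#.#.#.#.#..

.#.....#.###.#.
#.....#.#.###..
.....#.#.#.##.#
....#.#.#.#.##.
...#.#.#.#.#.#.
..#.#.#.#.#.#..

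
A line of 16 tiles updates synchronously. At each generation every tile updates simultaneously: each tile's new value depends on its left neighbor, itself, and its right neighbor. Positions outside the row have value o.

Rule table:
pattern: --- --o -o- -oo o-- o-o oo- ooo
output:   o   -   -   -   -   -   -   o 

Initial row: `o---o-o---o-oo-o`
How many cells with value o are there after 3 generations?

7

generation 1: --o-----o-------
generation 2: ----ooo---ooooo-
generation 3: -oo--o--o--ooo--
count of o: 7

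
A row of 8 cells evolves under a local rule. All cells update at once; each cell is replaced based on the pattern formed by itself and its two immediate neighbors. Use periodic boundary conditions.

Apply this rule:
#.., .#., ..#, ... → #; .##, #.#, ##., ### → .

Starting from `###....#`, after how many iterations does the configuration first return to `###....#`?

...####.
###....#

2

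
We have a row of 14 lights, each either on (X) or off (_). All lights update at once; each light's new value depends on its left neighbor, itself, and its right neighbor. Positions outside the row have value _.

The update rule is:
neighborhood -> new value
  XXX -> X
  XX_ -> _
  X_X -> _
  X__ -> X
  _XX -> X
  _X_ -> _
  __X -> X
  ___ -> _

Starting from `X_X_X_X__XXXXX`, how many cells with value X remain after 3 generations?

_______XXXXXX_
______XXXXXX_X
_____XXXXXX___
count of X: 6

6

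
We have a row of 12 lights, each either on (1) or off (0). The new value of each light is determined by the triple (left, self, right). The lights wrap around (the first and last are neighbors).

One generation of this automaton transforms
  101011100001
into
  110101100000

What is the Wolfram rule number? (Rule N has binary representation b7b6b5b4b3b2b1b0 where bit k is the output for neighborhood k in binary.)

224

position 5: 111 → 1  (bit 7 = 1)
position 0: 110 → 1  (bit 6 = 1)
position 1: 101 → 1  (bit 5 = 1)
position 7: 100 → 0  (bit 4 = 0)
position 4: 011 → 0  (bit 3 = 0)
position 2: 010 → 0  (bit 2 = 0)
position 10: 001 → 0  (bit 1 = 0)
position 8: 000 → 0  (bit 0 = 0)
bits b7..b0 = 11100000 = 224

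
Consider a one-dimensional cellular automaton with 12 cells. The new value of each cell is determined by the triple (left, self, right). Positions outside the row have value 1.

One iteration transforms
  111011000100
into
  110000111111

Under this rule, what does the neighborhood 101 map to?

0

At position 3 the neighborhood is 101; the next row has 0 there.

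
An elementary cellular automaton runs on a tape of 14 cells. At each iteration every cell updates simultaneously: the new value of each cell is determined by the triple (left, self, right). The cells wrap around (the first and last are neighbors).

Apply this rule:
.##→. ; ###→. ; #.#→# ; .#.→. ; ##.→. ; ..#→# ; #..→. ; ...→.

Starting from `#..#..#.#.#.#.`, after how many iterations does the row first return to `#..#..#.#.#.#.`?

14

iteration 1: ..#..#.#.#.#.#
iteration 2: .#..#.#.#.#.#.
iteration 3: #..#.#.#.#.#..
iteration 4: ..#.#.#.#.#..#
iteration 5: .#.#.#.#.#..#.
iteration 6: #.#.#.#.#..#..
iteration 7: .#.#.#.#..#..#
iteration 8: #.#.#.#..#..#.
iteration 9: .#.#.#..#..#.#
iteration 10: #.#.#..#..#.#.
iteration 11: .#.#..#..#.#.#
iteration 12: #.#..#..#.#.#.
iteration 13: .#..#..#.#.#.#
iteration 14: #..#..#.#.#.#.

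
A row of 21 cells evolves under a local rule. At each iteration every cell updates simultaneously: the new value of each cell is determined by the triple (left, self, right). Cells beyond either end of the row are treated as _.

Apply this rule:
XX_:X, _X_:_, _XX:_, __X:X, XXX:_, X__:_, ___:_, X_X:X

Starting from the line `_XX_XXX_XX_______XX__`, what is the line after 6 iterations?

iteration 1: X_XX__XX_X______X_X__
iteration 2: _X_X_X_XX______X_X___
iteration 3: X_X_X_X_X_____X_X____
iteration 4: _X_X_X_X_____X_X_____
iteration 5: X_X_X_X_____X_X______
iteration 6: _X_X_X_____X_X_______

_X_X_X_____X_X_______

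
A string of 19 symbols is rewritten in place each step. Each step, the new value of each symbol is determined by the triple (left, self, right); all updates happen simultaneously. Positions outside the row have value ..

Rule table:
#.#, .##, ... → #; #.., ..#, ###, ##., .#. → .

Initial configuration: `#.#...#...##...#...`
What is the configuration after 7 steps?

step 1: .#..#...#.#..#...##
step 2: ......#..#.....#.#.
step 3: #####......###..#..
step 4: #.....####.#......#
step 5: ..###.#...#..####..
step 6: #.#..#..#....#....#
step 7: .#........##...##..

.#........##...##..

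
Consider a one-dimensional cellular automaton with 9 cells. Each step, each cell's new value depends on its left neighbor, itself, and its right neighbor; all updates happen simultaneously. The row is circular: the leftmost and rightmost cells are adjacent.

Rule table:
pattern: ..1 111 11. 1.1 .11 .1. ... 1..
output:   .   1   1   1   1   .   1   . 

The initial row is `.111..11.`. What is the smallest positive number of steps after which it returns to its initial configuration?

step 1: .111..11.

1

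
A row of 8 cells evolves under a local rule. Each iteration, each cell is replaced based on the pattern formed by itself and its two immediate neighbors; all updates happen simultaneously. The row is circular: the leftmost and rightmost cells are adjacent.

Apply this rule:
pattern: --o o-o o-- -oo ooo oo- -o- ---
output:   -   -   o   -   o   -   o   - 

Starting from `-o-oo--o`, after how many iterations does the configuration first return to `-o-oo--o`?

-o---o-o
-oo--o-o
---o-o-o
o--o-o-o
-o-o-o--
-o-o-oo-
-o-o---o
-o-oo--o

8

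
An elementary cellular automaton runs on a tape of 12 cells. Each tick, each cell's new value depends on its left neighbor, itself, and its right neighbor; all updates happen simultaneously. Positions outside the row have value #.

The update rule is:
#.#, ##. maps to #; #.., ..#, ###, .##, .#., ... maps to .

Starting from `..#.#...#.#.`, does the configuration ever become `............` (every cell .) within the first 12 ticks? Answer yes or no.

yes

tick 1: ...#.....#.#
tick 2: ..........#.
tick 3: ...........#
tick 4: ............
all cells are . at tick 4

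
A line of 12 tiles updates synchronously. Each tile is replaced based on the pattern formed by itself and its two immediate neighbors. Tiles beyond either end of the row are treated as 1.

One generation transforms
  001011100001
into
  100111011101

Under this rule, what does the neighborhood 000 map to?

At position 8 the neighborhood is 000; the next row has 1 there.

1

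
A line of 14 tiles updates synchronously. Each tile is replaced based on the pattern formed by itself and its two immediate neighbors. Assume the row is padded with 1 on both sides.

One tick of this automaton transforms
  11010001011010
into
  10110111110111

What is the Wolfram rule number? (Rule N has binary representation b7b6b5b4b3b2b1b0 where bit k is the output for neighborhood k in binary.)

position 0: 111 → 1  (bit 7 = 1)
position 1: 110 → 0  (bit 6 = 0)
position 2: 101 → 1  (bit 5 = 1)
position 4: 100 → 0  (bit 4 = 0)
position 9: 011 → 1  (bit 3 = 1)
position 3: 010 → 1  (bit 2 = 1)
position 6: 001 → 1  (bit 1 = 1)
position 5: 000 → 1  (bit 0 = 1)
bits b7..b0 = 10101111 = 175

175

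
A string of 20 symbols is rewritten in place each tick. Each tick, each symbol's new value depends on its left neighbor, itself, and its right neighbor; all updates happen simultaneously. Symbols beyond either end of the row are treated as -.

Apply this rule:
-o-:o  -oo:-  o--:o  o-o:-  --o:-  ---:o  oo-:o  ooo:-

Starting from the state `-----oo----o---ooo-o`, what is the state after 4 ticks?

-oo----o---ooo-o-o-o

oooo--oooo-ooo---o-o
---oo----o---ooo-o-o
oo--oooo-ooo---o-o-o
-oo----o---ooo-o-o-o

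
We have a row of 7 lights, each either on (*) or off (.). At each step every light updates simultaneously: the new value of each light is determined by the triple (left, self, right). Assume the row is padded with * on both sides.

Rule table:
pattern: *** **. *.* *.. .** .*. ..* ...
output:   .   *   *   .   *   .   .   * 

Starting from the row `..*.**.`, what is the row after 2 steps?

.*.*...

...****
.*.*...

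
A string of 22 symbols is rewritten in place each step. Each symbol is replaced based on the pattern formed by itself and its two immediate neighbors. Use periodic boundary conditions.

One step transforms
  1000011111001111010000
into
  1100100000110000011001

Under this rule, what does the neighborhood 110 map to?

0

At position 9 the neighborhood is 110; the next row has 0 there.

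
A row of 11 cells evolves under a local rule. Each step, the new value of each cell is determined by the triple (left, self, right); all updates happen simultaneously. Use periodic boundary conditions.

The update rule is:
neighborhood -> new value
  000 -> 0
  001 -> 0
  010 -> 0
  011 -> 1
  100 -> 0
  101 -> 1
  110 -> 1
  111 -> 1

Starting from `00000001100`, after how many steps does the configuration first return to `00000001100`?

step 1: 00000001100

1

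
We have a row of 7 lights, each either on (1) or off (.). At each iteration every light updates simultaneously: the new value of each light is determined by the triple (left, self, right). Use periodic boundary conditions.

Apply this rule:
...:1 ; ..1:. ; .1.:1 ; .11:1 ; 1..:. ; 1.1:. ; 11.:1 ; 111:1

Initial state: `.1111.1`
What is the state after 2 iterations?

iteration 1: .1111.1  (fixed point — unchanged through iteration 2)

.1111.1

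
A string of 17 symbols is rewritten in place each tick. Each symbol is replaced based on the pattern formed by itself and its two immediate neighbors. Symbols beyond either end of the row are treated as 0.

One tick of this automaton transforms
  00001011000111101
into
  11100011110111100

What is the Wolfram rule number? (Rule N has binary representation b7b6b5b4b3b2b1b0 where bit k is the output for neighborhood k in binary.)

position 12: 111 → 1  (bit 7 = 1)
position 7: 110 → 1  (bit 6 = 1)
position 5: 101 → 0  (bit 5 = 0)
position 8: 100 → 1  (bit 4 = 1)
position 6: 011 → 1  (bit 3 = 1)
position 4: 010 → 0  (bit 2 = 0)
position 3: 001 → 0  (bit 1 = 0)
position 0: 000 → 1  (bit 0 = 1)
bits b7..b0 = 11011001 = 217

217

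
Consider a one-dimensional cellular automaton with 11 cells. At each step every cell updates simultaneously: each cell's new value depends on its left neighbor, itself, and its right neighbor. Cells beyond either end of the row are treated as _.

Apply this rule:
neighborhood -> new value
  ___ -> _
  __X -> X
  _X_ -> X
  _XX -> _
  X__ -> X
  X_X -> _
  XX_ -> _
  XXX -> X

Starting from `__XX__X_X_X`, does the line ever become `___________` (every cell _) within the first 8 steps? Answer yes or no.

yes

step 1: _X__XXX_X_X
step 2: XXXX_X__X_X
step 3: _XX__XXXX_X
step 4: X__XX_XX__X
step 5: XXX_____XXX
step 6: _X_X___X_X_
step 7: XX_XX_XX_XX
step 8: ___________
all cells are _ at step 8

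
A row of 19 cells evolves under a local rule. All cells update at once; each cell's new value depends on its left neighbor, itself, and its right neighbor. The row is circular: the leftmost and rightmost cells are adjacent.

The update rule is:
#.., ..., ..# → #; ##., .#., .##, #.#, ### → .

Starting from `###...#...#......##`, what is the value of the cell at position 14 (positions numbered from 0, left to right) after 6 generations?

...###.###.######..
###..............##
...##############..
###..............##  (repeats generation 2; period 2)
generation 6: ###..............##
position 14 holds .

.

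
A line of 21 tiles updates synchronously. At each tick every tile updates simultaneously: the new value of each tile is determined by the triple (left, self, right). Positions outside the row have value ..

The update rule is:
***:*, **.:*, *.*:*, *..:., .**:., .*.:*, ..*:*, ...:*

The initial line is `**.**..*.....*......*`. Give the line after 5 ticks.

tick 1: .**.*.**.*****.******
tick 2: *.****.**.*****.*****
tick 3: **.****.**.*****.****
tick 4: .**.****.**.*****.***
tick 5: *.**.****.**.*****.**

*.**.****.**.*****.**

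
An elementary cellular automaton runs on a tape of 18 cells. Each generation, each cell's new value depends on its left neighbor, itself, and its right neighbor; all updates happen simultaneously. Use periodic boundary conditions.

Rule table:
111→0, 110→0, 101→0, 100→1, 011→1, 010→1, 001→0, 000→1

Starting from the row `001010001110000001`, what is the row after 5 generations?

generation 1: 101011101001111101
generation 2: 001010001101000001
generation 3: 101011101001111101  (repeats generation 1; period 2)
generation 5: 101011101001111101

101011101001111101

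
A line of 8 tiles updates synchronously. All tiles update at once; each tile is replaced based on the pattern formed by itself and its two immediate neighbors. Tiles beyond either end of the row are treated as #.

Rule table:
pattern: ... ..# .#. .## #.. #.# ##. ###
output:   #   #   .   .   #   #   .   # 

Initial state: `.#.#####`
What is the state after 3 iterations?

iteration 1: #.#.####
iteration 2: .#.#.###
iteration 3: #.#.#.##

#.#.#.##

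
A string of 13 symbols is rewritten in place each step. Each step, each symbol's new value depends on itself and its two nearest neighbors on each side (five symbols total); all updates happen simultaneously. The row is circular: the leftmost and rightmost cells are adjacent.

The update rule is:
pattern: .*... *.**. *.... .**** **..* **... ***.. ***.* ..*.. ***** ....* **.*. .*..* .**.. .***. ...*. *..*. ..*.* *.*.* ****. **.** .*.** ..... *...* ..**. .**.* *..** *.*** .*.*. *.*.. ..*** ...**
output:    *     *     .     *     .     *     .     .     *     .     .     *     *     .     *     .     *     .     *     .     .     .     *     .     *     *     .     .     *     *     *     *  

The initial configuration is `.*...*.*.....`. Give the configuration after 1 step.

.**...***.**.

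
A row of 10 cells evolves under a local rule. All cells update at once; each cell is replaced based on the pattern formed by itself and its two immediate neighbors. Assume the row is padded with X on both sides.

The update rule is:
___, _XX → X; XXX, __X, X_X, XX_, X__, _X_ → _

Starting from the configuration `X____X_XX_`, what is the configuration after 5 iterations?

_X________

iteration 1: __XX___X__
iteration 2: __X__X____
iteration 3: _______XX_
iteration 4: _XXXXX_X__
iteration 5: _X________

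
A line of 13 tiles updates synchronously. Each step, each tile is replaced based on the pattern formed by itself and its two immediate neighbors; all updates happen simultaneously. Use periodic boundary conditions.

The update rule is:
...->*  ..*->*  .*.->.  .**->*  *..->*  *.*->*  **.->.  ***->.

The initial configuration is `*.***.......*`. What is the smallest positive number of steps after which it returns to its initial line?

.**..********
**.***.......
*.**..*******
.**.***......
**.**..******
..**.***.....
***.**..*****
...**.***....
****.**..****
....**.***...
*****.**..***
.....**.***..
******.**..**
......**.***.
*******.**..*
.......**.***
********.**..
*.......**.**
.********.**.
**.......**.*
..********.**
***.......**.
*..********.*
.***.......**
**..********.
*.***.......*

26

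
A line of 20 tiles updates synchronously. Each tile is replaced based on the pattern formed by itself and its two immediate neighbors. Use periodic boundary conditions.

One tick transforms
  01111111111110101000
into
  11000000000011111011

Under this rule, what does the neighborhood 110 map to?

At position 12 the neighborhood is 110; the next row has 1 there.

1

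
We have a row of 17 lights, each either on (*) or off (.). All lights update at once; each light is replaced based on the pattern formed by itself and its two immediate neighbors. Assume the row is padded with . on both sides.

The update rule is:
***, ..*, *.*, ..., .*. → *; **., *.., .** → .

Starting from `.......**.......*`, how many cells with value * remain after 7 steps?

8

*******...*******
.*****..**.*****.
*.***..*..*.***..
**.*..**.***.*..*
..**.*..*.*.**.**
**..**.*****..*..
...*..*.***..**.*
count of *: 8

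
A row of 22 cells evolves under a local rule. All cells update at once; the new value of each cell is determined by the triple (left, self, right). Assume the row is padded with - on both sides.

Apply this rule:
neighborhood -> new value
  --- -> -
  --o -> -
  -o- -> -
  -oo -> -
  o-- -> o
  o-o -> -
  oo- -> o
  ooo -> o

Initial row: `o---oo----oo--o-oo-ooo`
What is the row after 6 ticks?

-o---oo----oo----o--oo
--o---oo----oo----o--o
---o---oo----oo----o--
----o---oo----oo----o-
-----o---oo----oo----o
------o---oo----oo----

------o---oo----oo----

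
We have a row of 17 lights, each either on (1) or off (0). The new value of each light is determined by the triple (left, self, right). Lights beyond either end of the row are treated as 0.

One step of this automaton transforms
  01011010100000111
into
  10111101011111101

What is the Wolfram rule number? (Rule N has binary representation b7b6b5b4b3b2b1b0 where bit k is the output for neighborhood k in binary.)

position 15: 111 → 0  (bit 7 = 0)
position 4: 110 → 1  (bit 6 = 1)
position 2: 101 → 1  (bit 5 = 1)
position 9: 100 → 1  (bit 4 = 1)
position 3: 011 → 1  (bit 3 = 1)
position 1: 010 → 0  (bit 2 = 0)
position 0: 001 → 1  (bit 1 = 1)
position 10: 000 → 1  (bit 0 = 1)
bits b7..b0 = 01111011 = 123

123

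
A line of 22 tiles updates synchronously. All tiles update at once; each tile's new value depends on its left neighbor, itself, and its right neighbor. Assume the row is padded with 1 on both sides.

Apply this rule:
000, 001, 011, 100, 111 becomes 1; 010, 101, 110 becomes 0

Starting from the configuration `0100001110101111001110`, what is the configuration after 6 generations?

1110111111001110111111

generation 1: 0011111100001110111100
generation 2: 1111111011111100111011
generation 3: 1111110011111011110011
generation 4: 1111101111110011101111
generation 5: 1111001111101111001111
generation 6: 1110111111001110111111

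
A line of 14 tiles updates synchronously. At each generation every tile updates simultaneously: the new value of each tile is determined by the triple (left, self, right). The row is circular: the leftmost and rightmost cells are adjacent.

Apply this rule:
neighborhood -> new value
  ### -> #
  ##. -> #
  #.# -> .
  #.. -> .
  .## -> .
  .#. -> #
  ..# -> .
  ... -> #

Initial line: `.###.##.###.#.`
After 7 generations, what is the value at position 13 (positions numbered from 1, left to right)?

#

generation 1: ..##..#..##.#.
generation 2: #..#..#...#.#.
generation 3: #..#..#.#.#.#.
generation 4: #..#..#.#.#.#.  (fixed point — unchanged through generation 7)
position 13 holds #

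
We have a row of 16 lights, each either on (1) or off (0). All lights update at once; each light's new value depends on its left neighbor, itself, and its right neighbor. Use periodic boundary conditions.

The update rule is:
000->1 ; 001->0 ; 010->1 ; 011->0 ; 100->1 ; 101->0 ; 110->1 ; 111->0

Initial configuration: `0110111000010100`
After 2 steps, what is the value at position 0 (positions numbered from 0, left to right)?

0010001111010111
1011100001010001
position 0 holds 1

1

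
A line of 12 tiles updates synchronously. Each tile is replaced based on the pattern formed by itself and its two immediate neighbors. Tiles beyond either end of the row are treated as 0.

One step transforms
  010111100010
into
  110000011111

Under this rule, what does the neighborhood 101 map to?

At position 2 the neighborhood is 101; the next row has 0 there.

0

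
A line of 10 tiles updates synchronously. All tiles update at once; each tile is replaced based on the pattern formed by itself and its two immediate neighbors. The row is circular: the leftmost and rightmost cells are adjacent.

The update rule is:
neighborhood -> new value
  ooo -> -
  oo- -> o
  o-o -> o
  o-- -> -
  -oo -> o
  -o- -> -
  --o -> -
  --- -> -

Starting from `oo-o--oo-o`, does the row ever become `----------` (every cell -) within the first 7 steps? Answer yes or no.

yes

-oo---oooo
ooo---o--o
--o------o
----------
all cells are - at step 4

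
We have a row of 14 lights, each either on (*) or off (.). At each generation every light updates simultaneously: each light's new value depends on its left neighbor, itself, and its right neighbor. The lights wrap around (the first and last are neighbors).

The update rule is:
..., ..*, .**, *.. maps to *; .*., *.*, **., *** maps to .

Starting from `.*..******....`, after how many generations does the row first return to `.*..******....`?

28

generation 1: *.***.....****
generation 2: ..*..******...
generation 3: **.***.....***
generation 4: ...*..******..
generation 5: ***.***.....**
generation 6: ....*..******.
generation 7: ****.***.....*
generation 8: .....*..******
generation 9: *****.***.....
generation 10: *.....*..*****
generation 11: .*****.***....
generation 12: **.....*..****
generation 13: ..*****.***...
generation 14: ***.....*..***
generation 15: ...*****.***..
generation 16: ****.....*..**
generation 17: ....*****.***.
generation 18: *****.....*..*
generation 19: .....*****.***
generation 20: ******.....*..
generation 21: *.....*****.**
generation 22: .******.....*.
generation 23: **.....*****.*
generation 24: ..******.....*
generation 25: ***.....*****.
generation 26: *..******.....
generation 27: .***.....*****
generation 28: .*..******....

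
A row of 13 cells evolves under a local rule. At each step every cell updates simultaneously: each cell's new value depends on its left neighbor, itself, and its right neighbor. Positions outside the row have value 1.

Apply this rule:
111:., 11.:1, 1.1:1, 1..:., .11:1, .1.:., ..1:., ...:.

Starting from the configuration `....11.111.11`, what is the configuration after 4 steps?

........11.11

....1111.111.
....1..111.11
.......1.111.
........11.11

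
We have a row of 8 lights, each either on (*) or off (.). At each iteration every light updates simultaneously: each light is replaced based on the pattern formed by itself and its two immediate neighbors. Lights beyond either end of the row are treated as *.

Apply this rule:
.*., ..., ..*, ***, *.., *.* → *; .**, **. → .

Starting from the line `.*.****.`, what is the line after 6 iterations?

iteration 1: ***.**.*
iteration 2: **.*..*.
iteration 3: *.******
iteration 4: .*.*****
iteration 5: ***.****
iteration 6: **.*.***

**.*.***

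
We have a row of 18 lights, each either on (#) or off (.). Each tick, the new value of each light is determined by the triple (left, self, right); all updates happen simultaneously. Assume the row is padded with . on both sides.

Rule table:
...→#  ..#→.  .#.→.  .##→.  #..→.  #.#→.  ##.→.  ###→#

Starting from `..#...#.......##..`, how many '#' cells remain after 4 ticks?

8

#...#...#####....#
..#...#..###..##..
#...#.....#......#
..#...###...####..
count of #: 8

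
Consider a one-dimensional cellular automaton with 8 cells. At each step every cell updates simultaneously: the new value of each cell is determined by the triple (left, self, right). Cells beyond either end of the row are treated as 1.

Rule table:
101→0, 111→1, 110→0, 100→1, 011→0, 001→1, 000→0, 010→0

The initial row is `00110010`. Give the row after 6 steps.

00000110

11001100
10110011
00001101
10010000
01101001
00000110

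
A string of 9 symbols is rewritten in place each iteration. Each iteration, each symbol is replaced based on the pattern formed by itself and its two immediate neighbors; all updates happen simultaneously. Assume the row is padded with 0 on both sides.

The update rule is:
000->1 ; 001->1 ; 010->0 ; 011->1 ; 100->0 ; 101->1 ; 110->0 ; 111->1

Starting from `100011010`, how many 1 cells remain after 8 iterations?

3

001110100
111101001
111010010
110100100
101001001
010010010
100100100
001001001
count of 1: 3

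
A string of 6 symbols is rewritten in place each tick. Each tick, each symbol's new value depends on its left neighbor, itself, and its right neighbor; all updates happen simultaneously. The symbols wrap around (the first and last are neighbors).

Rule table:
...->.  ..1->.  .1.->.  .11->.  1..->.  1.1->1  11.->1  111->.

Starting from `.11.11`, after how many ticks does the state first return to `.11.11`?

1.11.1
11.11.
.11.11

3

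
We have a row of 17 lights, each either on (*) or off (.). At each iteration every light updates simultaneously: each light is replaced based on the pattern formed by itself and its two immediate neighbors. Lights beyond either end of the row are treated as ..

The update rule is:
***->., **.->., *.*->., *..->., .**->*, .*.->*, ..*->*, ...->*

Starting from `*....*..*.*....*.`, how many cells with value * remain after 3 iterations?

*.****.**.*.****.
*.*....*..*.*....
*.*.****.**.*.***
count of *: 12

12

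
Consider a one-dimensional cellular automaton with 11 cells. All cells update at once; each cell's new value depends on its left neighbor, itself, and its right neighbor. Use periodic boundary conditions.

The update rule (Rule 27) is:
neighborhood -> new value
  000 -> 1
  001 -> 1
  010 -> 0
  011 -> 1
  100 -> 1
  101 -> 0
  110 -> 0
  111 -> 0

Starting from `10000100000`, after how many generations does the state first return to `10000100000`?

22

01111011111
01000010000
10111101111
00100001000
11011110111
00010000100
11101111011
00001000010
11110111101
00000100001
11111011110
10000010000
01111101111
01000001000
10111110111
00100000100
11011111011
00010000010
11101111101
00001000001
11110111110
10000100000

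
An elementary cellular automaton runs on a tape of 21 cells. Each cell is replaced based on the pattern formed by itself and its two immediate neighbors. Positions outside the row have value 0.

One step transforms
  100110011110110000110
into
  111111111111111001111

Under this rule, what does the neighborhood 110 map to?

At position 4 the neighborhood is 110; the next row has 1 there.

1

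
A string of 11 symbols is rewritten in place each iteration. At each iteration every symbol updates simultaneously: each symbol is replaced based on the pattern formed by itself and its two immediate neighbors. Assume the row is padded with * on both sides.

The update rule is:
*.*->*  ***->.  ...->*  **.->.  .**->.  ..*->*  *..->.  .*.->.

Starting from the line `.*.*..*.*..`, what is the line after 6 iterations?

*.*..*.*..*
.*..*.*..*.
*..*.*..*.*
..*.*..*.*.
.*.*..*.*.*
*.*..*.*.*.

*.*..*.*.*.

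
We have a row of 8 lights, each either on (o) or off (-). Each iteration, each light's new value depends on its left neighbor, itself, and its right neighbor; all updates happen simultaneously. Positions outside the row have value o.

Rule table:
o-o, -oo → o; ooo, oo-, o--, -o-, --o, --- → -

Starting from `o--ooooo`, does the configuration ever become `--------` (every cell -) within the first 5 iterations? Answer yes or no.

---o----
--------
all cells are - at iteration 2

yes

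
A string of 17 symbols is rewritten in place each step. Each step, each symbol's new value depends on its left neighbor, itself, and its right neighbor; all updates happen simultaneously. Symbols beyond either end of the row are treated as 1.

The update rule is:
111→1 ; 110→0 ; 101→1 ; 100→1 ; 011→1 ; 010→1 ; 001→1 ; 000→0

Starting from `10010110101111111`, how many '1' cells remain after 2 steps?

01111101111111111
11111011111111111
count of 1: 16

16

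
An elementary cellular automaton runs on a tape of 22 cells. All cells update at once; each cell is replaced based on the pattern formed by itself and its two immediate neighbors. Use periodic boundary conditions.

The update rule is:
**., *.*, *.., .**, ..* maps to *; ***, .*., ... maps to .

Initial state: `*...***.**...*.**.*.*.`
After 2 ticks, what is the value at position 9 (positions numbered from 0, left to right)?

.*.**.*****.*.****.*.*
*.*****...**.**..**.*.
position 9 holds .

.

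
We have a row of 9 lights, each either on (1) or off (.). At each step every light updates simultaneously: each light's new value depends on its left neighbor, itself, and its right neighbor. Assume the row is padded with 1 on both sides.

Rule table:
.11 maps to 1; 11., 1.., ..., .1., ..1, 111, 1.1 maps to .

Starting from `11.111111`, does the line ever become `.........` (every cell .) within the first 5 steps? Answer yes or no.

yes

step 1: ...1.....
step 2: .........
all cells are . at step 2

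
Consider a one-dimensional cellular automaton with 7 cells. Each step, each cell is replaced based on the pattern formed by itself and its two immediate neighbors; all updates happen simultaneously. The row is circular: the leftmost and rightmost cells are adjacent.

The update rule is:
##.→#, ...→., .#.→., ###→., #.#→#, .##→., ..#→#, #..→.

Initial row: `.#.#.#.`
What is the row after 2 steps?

.#.#..#

step 1: #.#.#..
step 2: .#.#..#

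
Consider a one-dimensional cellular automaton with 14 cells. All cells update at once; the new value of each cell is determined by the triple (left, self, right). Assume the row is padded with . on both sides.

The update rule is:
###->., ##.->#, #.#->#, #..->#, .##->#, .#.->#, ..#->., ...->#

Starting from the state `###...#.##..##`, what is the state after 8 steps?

#.###.#####.##
###.###...####
#.###.###.#..#
###.###.####.#
#.###.###..###
###.###.##.#.#
#.###.########
###.###......#

###.###......#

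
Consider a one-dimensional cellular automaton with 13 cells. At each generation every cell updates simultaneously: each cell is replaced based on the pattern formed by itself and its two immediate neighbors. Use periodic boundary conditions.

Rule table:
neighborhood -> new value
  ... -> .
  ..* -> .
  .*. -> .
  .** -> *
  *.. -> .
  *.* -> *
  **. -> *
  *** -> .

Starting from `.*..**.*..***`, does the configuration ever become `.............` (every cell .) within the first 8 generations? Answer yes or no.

yes

*...***...*.*
*...*.*....**
*....*.....*.
............*
.............
all cells are . at generation 5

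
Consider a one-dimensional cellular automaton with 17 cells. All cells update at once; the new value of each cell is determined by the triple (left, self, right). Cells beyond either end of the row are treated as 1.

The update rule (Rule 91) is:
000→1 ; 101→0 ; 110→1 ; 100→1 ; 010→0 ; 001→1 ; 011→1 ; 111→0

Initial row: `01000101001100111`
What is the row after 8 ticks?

00111000111111100
11101111100000111
00101000111111100
11000111100000111
01111100111111100
01000111100000111
00111100111111100
11100111100000111

11100111100000111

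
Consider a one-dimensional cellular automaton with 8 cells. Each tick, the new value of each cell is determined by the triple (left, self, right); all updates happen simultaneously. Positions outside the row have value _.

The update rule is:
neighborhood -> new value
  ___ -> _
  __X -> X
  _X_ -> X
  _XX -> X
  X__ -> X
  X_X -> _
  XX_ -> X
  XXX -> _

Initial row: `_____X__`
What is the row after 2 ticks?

___XX_XX

____XXX_
___XX_XX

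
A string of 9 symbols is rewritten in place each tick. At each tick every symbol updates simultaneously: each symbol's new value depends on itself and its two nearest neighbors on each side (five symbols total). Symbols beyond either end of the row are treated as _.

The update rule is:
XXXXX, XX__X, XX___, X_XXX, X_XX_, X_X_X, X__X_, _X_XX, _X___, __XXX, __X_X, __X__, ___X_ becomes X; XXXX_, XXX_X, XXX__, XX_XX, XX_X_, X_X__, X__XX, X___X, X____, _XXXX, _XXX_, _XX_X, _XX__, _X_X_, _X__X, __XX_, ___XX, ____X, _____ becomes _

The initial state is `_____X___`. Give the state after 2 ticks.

tick 1: ____XXX__
tick 2: ____X__X_

____X__X_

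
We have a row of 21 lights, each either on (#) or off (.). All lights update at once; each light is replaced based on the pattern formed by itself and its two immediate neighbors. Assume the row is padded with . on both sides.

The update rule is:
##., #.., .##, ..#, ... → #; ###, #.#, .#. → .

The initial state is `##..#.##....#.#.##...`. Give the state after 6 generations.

##..###....######...#

####..######....#####
#..####....######...#
.###..######....####.
##.####....######..##
##.#..######....#####
##..###....######...#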